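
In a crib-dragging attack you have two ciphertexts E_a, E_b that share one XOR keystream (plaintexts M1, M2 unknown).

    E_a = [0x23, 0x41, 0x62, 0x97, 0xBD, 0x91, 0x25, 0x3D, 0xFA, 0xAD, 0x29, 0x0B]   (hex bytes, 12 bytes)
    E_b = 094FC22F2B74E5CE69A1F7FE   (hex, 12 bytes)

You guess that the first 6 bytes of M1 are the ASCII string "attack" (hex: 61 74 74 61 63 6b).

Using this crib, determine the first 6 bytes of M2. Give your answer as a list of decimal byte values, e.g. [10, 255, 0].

[75, 122, 212, 217, 245, 142]

First, E_a ⊕ E_b = (M1 ⊕ K) ⊕ (M2 ⊕ K) = M1 ⊕ M2, so the key drops out. Then M2 = (M1 ⊕ M2) ⊕ M1 over the first 6 bytes.
byte 0: (23 ^ 09) ^ 61 = 2a ^ 61 = 4b
byte 1: (41 ^ 4f) ^ 74 = 0e ^ 74 = 7a
byte 2: (62 ^ c2) ^ 74 = a0 ^ 74 = d4
byte 3: (97 ^ 2f) ^ 61 = b8 ^ 61 = d9
byte 4: (bd ^ 2b) ^ 63 = 96 ^ 63 = f5
byte 5: (91 ^ 74) ^ 6b = e5 ^ 6b = 8e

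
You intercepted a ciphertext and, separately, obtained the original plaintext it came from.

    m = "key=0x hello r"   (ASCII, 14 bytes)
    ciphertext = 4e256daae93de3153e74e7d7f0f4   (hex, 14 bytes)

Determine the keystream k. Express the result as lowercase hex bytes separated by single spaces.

Since ciphertext = m ⊕ k, XORing both sides with m gives k = m ⊕ ciphertext.
6b ⊕ 4e = 25
65 ⊕ 25 = 40
79 ⊕ 6d = 14
3d ⊕ aa = 97
30 ⊕ e9 = d9
78 ⊕ 3d = 45
20 ⊕ e3 = c3
68 ⊕ 15 = 7d
65 ⊕ 3e = 5b
6c ⊕ 74 = 18
6c ⊕ e7 = 8b
6f ⊕ d7 = b8
20 ⊕ f0 = d0
72 ⊕ f4 = 86

25 40 14 97 d9 45 c3 7d 5b 18 8b b8 d0 86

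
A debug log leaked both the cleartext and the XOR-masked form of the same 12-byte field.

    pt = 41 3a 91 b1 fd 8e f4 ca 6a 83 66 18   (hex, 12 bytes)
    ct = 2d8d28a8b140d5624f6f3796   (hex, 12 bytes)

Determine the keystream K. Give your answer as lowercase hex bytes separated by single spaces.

Since ct = pt ⊕ K, XORing both sides with pt gives K = pt ⊕ ct.
byte 0: 01000001 ⊕ 00101101 = 01101100
byte 1: 00111010 ⊕ 10001101 = 10110111
byte 2: 10010001 ⊕ 00101000 = 10111001
byte 3: 10110001 ⊕ 10101000 = 00011001
byte 4: 11111101 ⊕ 10110001 = 01001100
byte 5: 10001110 ⊕ 01000000 = 11001110
byte 6: 11110100 ⊕ 11010101 = 00100001
byte 7: 11001010 ⊕ 01100010 = 10101000
byte 8: 01101010 ⊕ 01001111 = 00100101
byte 9: 10000011 ⊕ 01101111 = 11101100
byte 10: 01100110 ⊕ 00110111 = 01010001
byte 11: 00011000 ⊕ 10010110 = 10001110

6c b7 b9 19 4c ce 21 a8 25 ec 51 8e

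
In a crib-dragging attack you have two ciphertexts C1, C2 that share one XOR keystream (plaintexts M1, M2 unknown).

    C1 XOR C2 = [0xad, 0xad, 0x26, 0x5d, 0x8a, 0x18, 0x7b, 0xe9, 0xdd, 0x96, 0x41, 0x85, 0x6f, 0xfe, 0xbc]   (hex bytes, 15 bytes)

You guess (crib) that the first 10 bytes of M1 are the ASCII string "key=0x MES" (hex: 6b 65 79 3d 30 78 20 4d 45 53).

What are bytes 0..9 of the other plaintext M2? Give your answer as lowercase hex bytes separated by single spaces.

c6 c8 5f 60 ba 60 5b a4 98 c5

Since C1 ⊕ C2 = M1 ⊕ M2, XORing with the guessed M1 bytes yields the corresponding M2 bytes: M2 = (C1 ⊕ C2) ⊕ M1.
byte 0: 10101101 ⊕ 01101011 = 11000110
byte 1: 10101101 ⊕ 01100101 = 11001000
byte 2: 00100110 ⊕ 01111001 = 01011111
byte 3: 01011101 ⊕ 00111101 = 01100000
byte 4: 10001010 ⊕ 00110000 = 10111010
byte 5: 00011000 ⊕ 01111000 = 01100000
byte 6: 01111011 ⊕ 00100000 = 01011011
byte 7: 11101001 ⊕ 01001101 = 10100100
byte 8: 11011101 ⊕ 01000101 = 10011000
byte 9: 10010110 ⊕ 01010011 = 11000101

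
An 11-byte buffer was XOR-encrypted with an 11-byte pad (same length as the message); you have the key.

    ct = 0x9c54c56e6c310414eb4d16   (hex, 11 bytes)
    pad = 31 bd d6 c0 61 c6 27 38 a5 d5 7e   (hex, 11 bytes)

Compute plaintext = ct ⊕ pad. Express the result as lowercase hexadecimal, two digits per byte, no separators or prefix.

ade913ae0df7232c4e9868

XOR is its own inverse, so applying the key byte-wise gives the result directly.
9c ⊕ 31 = ad
54 ⊕ bd = e9
c5 ⊕ d6 = 13
6e ⊕ c0 = ae
6c ⊕ 61 = 0d
31 ⊕ c6 = f7
04 ⊕ 27 = 23
14 ⊕ 38 = 2c
eb ⊕ a5 = 4e
4d ⊕ d5 = 98
16 ⊕ 7e = 68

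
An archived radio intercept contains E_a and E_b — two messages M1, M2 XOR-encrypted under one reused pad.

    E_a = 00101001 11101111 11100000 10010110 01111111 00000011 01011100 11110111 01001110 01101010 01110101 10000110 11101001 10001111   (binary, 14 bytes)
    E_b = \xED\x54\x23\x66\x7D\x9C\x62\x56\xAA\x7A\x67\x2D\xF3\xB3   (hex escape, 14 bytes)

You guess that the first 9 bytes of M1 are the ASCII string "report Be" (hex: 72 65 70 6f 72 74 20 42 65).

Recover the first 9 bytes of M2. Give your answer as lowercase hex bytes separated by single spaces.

First, E_a ⊕ E_b = (M1 ⊕ K) ⊕ (M2 ⊕ K) = M1 ⊕ M2, so the key drops out. Then M2 = (M1 ⊕ M2) ⊕ M1 over the first 9 bytes.
byte 0: (29 xor ed) xor 72 = c4 xor 72 = b6
byte 1: (ef xor 54) xor 65 = bb xor 65 = de
byte 2: (e0 xor 23) xor 70 = c3 xor 70 = b3
byte 3: (96 xor 66) xor 6f = f0 xor 6f = 9f
byte 4: (7f xor 7d) xor 72 = 02 xor 72 = 70
byte 5: (03 xor 9c) xor 74 = 9f xor 74 = eb
byte 6: (5c xor 62) xor 20 = 3e xor 20 = 1e
byte 7: (f7 xor 56) xor 42 = a1 xor 42 = e3
byte 8: (4e xor aa) xor 65 = e4 xor 65 = 81

b6 de b3 9f 70 eb 1e e3 81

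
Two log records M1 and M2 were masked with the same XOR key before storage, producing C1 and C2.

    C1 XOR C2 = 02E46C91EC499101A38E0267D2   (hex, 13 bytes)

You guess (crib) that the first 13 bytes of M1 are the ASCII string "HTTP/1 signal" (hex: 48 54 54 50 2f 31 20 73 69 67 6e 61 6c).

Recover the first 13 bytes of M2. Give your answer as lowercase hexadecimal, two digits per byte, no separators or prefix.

Since C1 ⊕ C2 = M1 ⊕ M2, XORing with the guessed M1 bytes yields the corresponding M2 bytes: M2 = (C1 ⊕ C2) ⊕ M1.
  2 xor  72 =  74
228 xor  84 = 176
108 xor  84 =  56
145 xor  80 = 193
236 xor  47 = 195
 73 xor  49 = 120
145 xor  32 = 177
  1 xor 115 = 114
163 xor 105 = 202
142 xor 103 = 233
  2 xor 110 = 108
103 xor  97 =   6
210 xor 108 = 190

4ab038c1c378b172cae96c06be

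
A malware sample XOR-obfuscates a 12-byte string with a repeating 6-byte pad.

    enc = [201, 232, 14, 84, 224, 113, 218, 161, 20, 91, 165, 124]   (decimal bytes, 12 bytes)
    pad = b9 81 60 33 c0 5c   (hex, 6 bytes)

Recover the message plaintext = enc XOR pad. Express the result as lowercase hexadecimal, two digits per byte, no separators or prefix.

70696e67202d632074686520

The 6-byte key repeats, so the effective keystream is b9 81 60 33 c0 5c b9 81 60 33 c0 5c.
byte 0: c9 XOR b9 = 70
byte 1: e8 XOR 81 = 69
byte 2: 0e XOR 60 = 6e
byte 3: 54 XOR 33 = 67
byte 4: e0 XOR c0 = 20
byte 5: 71 XOR 5c = 2d
byte 6: da XOR b9 = 63
byte 7: a1 XOR 81 = 20
byte 8: 14 XOR 60 = 74
byte 9: 5b XOR 33 = 68
byte 10: a5 XOR c0 = 65
byte 11: 7c XOR 5c = 20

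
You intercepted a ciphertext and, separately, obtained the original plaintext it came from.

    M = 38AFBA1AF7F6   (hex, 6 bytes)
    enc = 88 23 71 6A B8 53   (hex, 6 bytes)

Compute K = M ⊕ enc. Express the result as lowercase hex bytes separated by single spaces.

b0 8c cb 70 4f a5

Since enc = M ⊕ K, XORing both sides with M gives K = M ⊕ enc.
 56 xor 136 = 176
175 xor  35 = 140
186 xor 113 = 203
 26 xor 106 = 112
247 xor 184 =  79
246 xor  83 = 165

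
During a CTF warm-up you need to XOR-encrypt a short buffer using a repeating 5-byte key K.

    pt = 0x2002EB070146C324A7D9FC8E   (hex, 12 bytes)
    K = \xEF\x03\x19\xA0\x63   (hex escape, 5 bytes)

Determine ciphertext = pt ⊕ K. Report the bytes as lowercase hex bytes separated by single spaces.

cf 01 f2 a7 62 a9 c0 3d 07 ba 13 8d

The 5-byte key repeats, so the effective keystream is ef 03 19 a0 63 ef 03 19 a0 63 ef 03.
byte 0:  32 xor 239 = 207
byte 1:   2 xor   3 =   1
byte 2: 235 xor  25 = 242
byte 3:   7 xor 160 = 167
byte 4:   1 xor  99 =  98
byte 5:  70 xor 239 = 169
byte 6: 195 xor   3 = 192
byte 7:  36 xor  25 =  61
byte 8: 167 xor 160 =   7
byte 9: 217 xor  99 = 186
byte 10: 252 xor 239 =  19
byte 11: 142 xor   3 = 141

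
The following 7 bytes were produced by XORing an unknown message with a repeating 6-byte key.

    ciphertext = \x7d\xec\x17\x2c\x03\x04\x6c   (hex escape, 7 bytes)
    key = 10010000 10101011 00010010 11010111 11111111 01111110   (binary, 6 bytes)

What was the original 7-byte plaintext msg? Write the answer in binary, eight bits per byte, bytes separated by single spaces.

11101101 01000111 00000101 11111011 11111100 01111010 11111100

The 6-byte key repeats, so the effective keystream is 90 ab 12 d7 ff 7e 90.
byte 0: 7d XOR 90 = ed
byte 1: ec XOR ab = 47
byte 2: 17 XOR 12 = 05
byte 3: 2c XOR d7 = fb
byte 4: 03 XOR ff = fc
byte 5: 04 XOR 7e = 7a
byte 6: 6c XOR 90 = fc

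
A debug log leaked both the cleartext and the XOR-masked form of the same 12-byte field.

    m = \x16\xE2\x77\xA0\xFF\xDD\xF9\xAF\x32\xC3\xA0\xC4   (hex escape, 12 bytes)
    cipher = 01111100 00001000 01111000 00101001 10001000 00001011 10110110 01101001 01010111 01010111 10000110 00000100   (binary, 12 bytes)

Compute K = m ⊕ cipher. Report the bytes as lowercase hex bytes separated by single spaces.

6a ea 0f 89 77 d6 4f c6 65 94 26 c0

Since cipher = m ⊕ K, XORing both sides with m gives K = m ⊕ cipher.
16 ^ 7c = 6a
e2 ^ 08 = ea
77 ^ 78 = 0f
a0 ^ 29 = 89
ff ^ 88 = 77
dd ^ 0b = d6
f9 ^ b6 = 4f
af ^ 69 = c6
32 ^ 57 = 65
c3 ^ 57 = 94
a0 ^ 86 = 26
c4 ^ 04 = c0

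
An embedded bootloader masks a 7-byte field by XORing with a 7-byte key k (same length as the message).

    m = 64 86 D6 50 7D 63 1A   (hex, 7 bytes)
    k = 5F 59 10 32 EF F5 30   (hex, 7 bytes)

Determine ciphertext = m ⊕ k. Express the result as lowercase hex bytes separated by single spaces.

3b df c6 62 92 96 2a

64 xor 5f = 3b
86 xor 59 = df
d6 xor 10 = c6
50 xor 32 = 62
7d xor ef = 92
63 xor f5 = 96
1a xor 30 = 2a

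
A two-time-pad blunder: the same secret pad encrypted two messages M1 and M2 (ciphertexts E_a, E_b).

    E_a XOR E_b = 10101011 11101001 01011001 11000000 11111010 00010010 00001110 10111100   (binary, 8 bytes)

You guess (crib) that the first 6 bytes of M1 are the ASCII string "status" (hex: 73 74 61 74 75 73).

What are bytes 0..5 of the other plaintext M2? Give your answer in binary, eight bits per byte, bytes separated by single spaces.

11011000 10011101 00111000 10110100 10001111 01100001

Since E_a ⊕ E_b = M1 ⊕ M2, XORing with the guessed M1 bytes yields the corresponding M2 bytes: M2 = (E_a ⊕ E_b) ⊕ M1.
10101011 ⊕ 01110011 = 11011000
11101001 ⊕ 01110100 = 10011101
01011001 ⊕ 01100001 = 00111000
11000000 ⊕ 01110100 = 10110100
11111010 ⊕ 01110101 = 10001111
00010010 ⊕ 01110011 = 01100001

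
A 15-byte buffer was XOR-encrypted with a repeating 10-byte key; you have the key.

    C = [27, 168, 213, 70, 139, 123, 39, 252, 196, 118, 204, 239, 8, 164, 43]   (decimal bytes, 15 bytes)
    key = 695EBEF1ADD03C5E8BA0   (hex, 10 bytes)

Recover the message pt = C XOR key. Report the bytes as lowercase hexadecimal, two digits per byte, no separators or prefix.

The 10-byte key repeats, so the effective keystream is 69 5e be f1 ad d0 3c 5e 8b a0 69 5e be f1 ad.
byte 0: 1b ⊕ 69 = 72
byte 1: a8 ⊕ 5e = f6
byte 2: d5 ⊕ be = 6b
byte 3: 46 ⊕ f1 = b7
byte 4: 8b ⊕ ad = 26
byte 5: 7b ⊕ d0 = ab
byte 6: 27 ⊕ 3c = 1b
byte 7: fc ⊕ 5e = a2
byte 8: c4 ⊕ 8b = 4f
byte 9: 76 ⊕ a0 = d6
byte 10: cc ⊕ 69 = a5
byte 11: ef ⊕ 5e = b1
byte 12: 08 ⊕ be = b6
byte 13: a4 ⊕ f1 = 55
byte 14: 2b ⊕ ad = 86

72f66bb726ab1ba24fd6a5b1b65586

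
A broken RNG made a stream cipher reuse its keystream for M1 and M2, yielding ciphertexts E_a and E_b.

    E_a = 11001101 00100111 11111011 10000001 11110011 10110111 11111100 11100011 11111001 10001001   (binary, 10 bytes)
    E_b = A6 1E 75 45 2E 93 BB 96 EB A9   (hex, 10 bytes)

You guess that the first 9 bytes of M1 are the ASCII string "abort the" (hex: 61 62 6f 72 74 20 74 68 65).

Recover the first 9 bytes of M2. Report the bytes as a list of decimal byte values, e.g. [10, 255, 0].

[10, 91, 225, 182, 169, 4, 51, 29, 119]

First, E_a ⊕ E_b = (M1 ⊕ K) ⊕ (M2 ⊕ K) = M1 ⊕ M2, so the key drops out. Then M2 = (M1 ⊕ M2) ⊕ M1 over the first 9 bytes.
byte 0: (cd xor a6) xor 61 = 6b xor 61 = 0a
byte 1: (27 xor 1e) xor 62 = 39 xor 62 = 5b
byte 2: (fb xor 75) xor 6f = 8e xor 6f = e1
byte 3: (81 xor 45) xor 72 = c4 xor 72 = b6
byte 4: (f3 xor 2e) xor 74 = dd xor 74 = a9
byte 5: (b7 xor 93) xor 20 = 24 xor 20 = 04
byte 6: (fc xor bb) xor 74 = 47 xor 74 = 33
byte 7: (e3 xor 96) xor 68 = 75 xor 68 = 1d
byte 8: (f9 xor eb) xor 65 = 12 xor 65 = 77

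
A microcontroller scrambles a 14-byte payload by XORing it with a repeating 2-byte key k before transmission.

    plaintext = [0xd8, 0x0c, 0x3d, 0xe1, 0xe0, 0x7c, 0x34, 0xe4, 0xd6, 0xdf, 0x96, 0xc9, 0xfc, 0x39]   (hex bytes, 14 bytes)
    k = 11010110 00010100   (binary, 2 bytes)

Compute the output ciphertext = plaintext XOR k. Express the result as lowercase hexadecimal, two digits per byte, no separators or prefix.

0e18ebf53668e2f000cb40dd2a2d

The 2-byte key repeats, so the effective keystream is d6 14 d6 14 d6 14 d6 14 d6 14 d6 14 d6 14.
byte 0: d8 XOR d6 = 0e
byte 1: 0c XOR 14 = 18
byte 2: 3d XOR d6 = eb
byte 3: e1 XOR 14 = f5
byte 4: e0 XOR d6 = 36
byte 5: 7c XOR 14 = 68
byte 6: 34 XOR d6 = e2
byte 7: e4 XOR 14 = f0
byte 8: d6 XOR d6 = 00
byte 9: df XOR 14 = cb
byte 10: 96 XOR d6 = 40
byte 11: c9 XOR 14 = dd
byte 12: fc XOR d6 = 2a
byte 13: 39 XOR 14 = 2d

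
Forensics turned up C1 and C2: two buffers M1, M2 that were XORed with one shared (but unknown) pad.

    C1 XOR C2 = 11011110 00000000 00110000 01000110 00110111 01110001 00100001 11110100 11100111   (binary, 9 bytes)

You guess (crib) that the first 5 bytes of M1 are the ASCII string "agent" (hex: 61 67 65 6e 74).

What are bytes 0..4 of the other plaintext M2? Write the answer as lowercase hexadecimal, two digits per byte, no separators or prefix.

Since C1 ⊕ C2 = M1 ⊕ M2, XORing with the guessed M1 bytes yields the corresponding M2 bytes: M2 = (C1 ⊕ C2) ⊕ M1.
de ^ 61 = bf
00 ^ 67 = 67
30 ^ 65 = 55
46 ^ 6e = 28
37 ^ 74 = 43

bf67552843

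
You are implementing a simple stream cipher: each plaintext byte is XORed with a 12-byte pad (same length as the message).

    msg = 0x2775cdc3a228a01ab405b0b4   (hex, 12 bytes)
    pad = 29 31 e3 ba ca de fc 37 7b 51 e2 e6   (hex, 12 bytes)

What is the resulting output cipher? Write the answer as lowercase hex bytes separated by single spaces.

0e 44 2e 79 68 f6 5c 2d cf 54 52 52

XOR is its own inverse, so applying the key byte-wise gives the result directly.
27 XOR 29 = 0e
75 XOR 31 = 44
cd XOR e3 = 2e
c3 XOR ba = 79
a2 XOR ca = 68
28 XOR de = f6
a0 XOR fc = 5c
1a XOR 37 = 2d
b4 XOR 7b = cf
05 XOR 51 = 54
b0 XOR e2 = 52
b4 XOR e6 = 52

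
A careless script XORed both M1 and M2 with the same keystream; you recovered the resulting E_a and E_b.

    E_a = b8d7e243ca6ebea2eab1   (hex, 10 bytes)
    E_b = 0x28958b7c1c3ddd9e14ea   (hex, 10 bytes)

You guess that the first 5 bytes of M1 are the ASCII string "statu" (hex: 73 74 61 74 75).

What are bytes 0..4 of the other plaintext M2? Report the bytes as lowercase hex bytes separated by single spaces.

e3 36 08 4b a3

First, E_a ⊕ E_b = (M1 ⊕ K) ⊕ (M2 ⊕ K) = M1 ⊕ M2, so the key drops out. Then M2 = (M1 ⊕ M2) ⊕ M1 over the first 5 bytes.
byte 0: (b8 ⊕ 28) ⊕ 73 = 90 ⊕ 73 = e3
byte 1: (d7 ⊕ 95) ⊕ 74 = 42 ⊕ 74 = 36
byte 2: (e2 ⊕ 8b) ⊕ 61 = 69 ⊕ 61 = 08
byte 3: (43 ⊕ 7c) ⊕ 74 = 3f ⊕ 74 = 4b
byte 4: (ca ⊕ 1c) ⊕ 75 = d6 ⊕ 75 = a3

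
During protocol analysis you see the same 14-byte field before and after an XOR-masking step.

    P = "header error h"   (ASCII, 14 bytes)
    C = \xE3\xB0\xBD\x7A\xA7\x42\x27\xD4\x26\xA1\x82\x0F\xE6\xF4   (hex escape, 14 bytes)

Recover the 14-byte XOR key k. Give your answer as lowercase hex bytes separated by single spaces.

Since C = P ⊕ k, XORing both sides with P gives k = P ⊕ C.
byte 0: 01101000 ^ 11100011 = 10001011
byte 1: 01100101 ^ 10110000 = 11010101
byte 2: 01100001 ^ 10111101 = 11011100
byte 3: 01100100 ^ 01111010 = 00011110
byte 4: 01100101 ^ 10100111 = 11000010
byte 5: 01110010 ^ 01000010 = 00110000
byte 6: 00100000 ^ 00100111 = 00000111
byte 7: 01100101 ^ 11010100 = 10110001
byte 8: 01110010 ^ 00100110 = 01010100
byte 9: 01110010 ^ 10100001 = 11010011
byte 10: 01101111 ^ 10000010 = 11101101
byte 11: 01110010 ^ 00001111 = 01111101
byte 12: 00100000 ^ 11100110 = 11000110
byte 13: 01101000 ^ 11110100 = 10011100

8b d5 dc 1e c2 30 07 b1 54 d3 ed 7d c6 9c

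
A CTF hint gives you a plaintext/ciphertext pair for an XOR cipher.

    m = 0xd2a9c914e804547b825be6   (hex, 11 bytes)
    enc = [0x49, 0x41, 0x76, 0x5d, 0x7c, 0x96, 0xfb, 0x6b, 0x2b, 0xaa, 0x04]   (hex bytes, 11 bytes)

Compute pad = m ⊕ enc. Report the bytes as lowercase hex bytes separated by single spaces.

Since enc = m ⊕ pad, XORing both sides with m gives pad = m ⊕ enc.
d2 XOR 49 = 9b
a9 XOR 41 = e8
c9 XOR 76 = bf
14 XOR 5d = 49
e8 XOR 7c = 94
04 XOR 96 = 92
54 XOR fb = af
7b XOR 6b = 10
82 XOR 2b = a9
5b XOR aa = f1
e6 XOR 04 = e2

9b e8 bf 49 94 92 af 10 a9 f1 e2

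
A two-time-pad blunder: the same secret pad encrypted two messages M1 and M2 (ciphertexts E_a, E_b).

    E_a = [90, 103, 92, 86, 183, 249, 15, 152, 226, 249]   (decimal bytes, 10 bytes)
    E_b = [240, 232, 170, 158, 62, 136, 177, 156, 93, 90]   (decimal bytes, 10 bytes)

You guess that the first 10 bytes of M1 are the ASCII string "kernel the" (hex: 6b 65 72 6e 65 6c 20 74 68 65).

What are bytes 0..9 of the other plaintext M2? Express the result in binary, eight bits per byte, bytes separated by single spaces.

First, E_a ⊕ E_b = (M1 ⊕ K) ⊕ (M2 ⊕ K) = M1 ⊕ M2, so the key drops out. Then M2 = (M1 ⊕ M2) ⊕ M1 over the first 10 bytes.
byte 0: (5a xor f0) xor 6b = aa xor 6b = c1
byte 1: (67 xor e8) xor 65 = 8f xor 65 = ea
byte 2: (5c xor aa) xor 72 = f6 xor 72 = 84
byte 3: (56 xor 9e) xor 6e = c8 xor 6e = a6
byte 4: (b7 xor 3e) xor 65 = 89 xor 65 = ec
byte 5: (f9 xor 88) xor 6c = 71 xor 6c = 1d
byte 6: (0f xor b1) xor 20 = be xor 20 = 9e
byte 7: (98 xor 9c) xor 74 = 04 xor 74 = 70
byte 8: (e2 xor 5d) xor 68 = bf xor 68 = d7
byte 9: (f9 xor 5a) xor 65 = a3 xor 65 = c6

11000001 11101010 10000100 10100110 11101100 00011101 10011110 01110000 11010111 11000110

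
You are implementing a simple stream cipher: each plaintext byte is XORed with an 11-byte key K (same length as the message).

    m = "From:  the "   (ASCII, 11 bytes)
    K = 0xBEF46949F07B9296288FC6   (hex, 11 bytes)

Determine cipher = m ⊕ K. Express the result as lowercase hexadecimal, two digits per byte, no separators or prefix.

f8860624ca5bb2e240eae6

XOR is its own inverse, so applying the key byte-wise gives the result directly.
byte 0: 46 XOR be = f8
byte 1: 72 XOR f4 = 86
byte 2: 6f XOR 69 = 06
byte 3: 6d XOR 49 = 24
byte 4: 3a XOR f0 = ca
byte 5: 20 XOR 7b = 5b
byte 6: 20 XOR 92 = b2
byte 7: 74 XOR 96 = e2
byte 8: 68 XOR 28 = 40
byte 9: 65 XOR 8f = ea
byte 10: 20 XOR c6 = e6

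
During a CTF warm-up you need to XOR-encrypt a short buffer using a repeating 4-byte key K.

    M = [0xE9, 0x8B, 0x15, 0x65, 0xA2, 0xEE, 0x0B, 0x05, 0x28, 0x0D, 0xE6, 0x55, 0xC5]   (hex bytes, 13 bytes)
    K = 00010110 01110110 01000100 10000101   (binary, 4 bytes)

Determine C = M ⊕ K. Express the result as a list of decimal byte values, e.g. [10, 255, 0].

The 4-byte key repeats, so the effective keystream is 16 76 44 85 16 76 44 85 16 76 44 85 16.
byte 0: e9 ⊕ 16 = ff
byte 1: 8b ⊕ 76 = fd
byte 2: 15 ⊕ 44 = 51
byte 3: 65 ⊕ 85 = e0
byte 4: a2 ⊕ 16 = b4
byte 5: ee ⊕ 76 = 98
byte 6: 0b ⊕ 44 = 4f
byte 7: 05 ⊕ 85 = 80
byte 8: 28 ⊕ 16 = 3e
byte 9: 0d ⊕ 76 = 7b
byte 10: e6 ⊕ 44 = a2
byte 11: 55 ⊕ 85 = d0
byte 12: c5 ⊕ 16 = d3

[255, 253, 81, 224, 180, 152, 79, 128, 62, 123, 162, 208, 211]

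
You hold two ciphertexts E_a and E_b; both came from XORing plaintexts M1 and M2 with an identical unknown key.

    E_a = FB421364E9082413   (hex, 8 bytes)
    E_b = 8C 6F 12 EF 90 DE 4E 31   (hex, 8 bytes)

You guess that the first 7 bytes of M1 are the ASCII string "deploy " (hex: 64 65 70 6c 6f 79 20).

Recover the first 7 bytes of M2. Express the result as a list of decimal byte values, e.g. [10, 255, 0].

[19, 72, 113, 231, 22, 175, 74]

First, E_a ⊕ E_b = (M1 ⊕ K) ⊕ (M2 ⊕ K) = M1 ⊕ M2, so the key drops out. Then M2 = (M1 ⊕ M2) ⊕ M1 over the first 7 bytes.
byte 0: (fb ⊕ 8c) ⊕ 64 = 77 ⊕ 64 = 13
byte 1: (42 ⊕ 6f) ⊕ 65 = 2d ⊕ 65 = 48
byte 2: (13 ⊕ 12) ⊕ 70 = 01 ⊕ 70 = 71
byte 3: (64 ⊕ ef) ⊕ 6c = 8b ⊕ 6c = e7
byte 4: (e9 ⊕ 90) ⊕ 6f = 79 ⊕ 6f = 16
byte 5: (08 ⊕ de) ⊕ 79 = d6 ⊕ 79 = af
byte 6: (24 ⊕ 4e) ⊕ 20 = 6a ⊕ 20 = 4a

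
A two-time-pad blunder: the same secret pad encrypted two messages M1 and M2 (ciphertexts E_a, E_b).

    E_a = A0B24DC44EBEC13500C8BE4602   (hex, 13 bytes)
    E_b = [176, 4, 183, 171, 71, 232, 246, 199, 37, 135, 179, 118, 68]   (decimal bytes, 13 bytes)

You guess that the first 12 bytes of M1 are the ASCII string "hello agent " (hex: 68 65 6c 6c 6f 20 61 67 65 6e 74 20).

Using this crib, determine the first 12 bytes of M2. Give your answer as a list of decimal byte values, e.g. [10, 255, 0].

First, E_a ⊕ E_b = (M1 ⊕ K) ⊕ (M2 ⊕ K) = M1 ⊕ M2, so the key drops out. Then M2 = (M1 ⊕ M2) ⊕ M1 over the first 12 bytes.
byte 0: (a0 ⊕ b0) ⊕ 68 = 10 ⊕ 68 = 78
byte 1: (b2 ⊕ 04) ⊕ 65 = b6 ⊕ 65 = d3
byte 2: (4d ⊕ b7) ⊕ 6c = fa ⊕ 6c = 96
byte 3: (c4 ⊕ ab) ⊕ 6c = 6f ⊕ 6c = 03
byte 4: (4e ⊕ 47) ⊕ 6f = 09 ⊕ 6f = 66
byte 5: (be ⊕ e8) ⊕ 20 = 56 ⊕ 20 = 76
byte 6: (c1 ⊕ f6) ⊕ 61 = 37 ⊕ 61 = 56
byte 7: (35 ⊕ c7) ⊕ 67 = f2 ⊕ 67 = 95
byte 8: (00 ⊕ 25) ⊕ 65 = 25 ⊕ 65 = 40
byte 9: (c8 ⊕ 87) ⊕ 6e = 4f ⊕ 6e = 21
byte 10: (be ⊕ b3) ⊕ 74 = 0d ⊕ 74 = 79
byte 11: (46 ⊕ 76) ⊕ 20 = 30 ⊕ 20 = 10

[120, 211, 150, 3, 102, 118, 86, 149, 64, 33, 121, 16]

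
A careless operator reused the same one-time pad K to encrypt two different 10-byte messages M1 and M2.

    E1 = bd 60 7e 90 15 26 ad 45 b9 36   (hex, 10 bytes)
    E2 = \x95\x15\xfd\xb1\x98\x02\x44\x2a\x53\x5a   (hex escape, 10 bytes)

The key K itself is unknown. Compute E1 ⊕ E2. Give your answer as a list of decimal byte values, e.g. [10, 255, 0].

[40, 117, 131, 33, 141, 36, 233, 111, 234, 108]

E1 ⊕ E2 = (M1 ⊕ K) ⊕ (M2 ⊕ K) = M1 ⊕ M2 — the shared key cancels under XOR.
bd ^ 95 = 28
60 ^ 15 = 75
7e ^ fd = 83
90 ^ b1 = 21
15 ^ 98 = 8d
26 ^ 02 = 24
ad ^ 44 = e9
45 ^ 2a = 6f
b9 ^ 53 = ea
36 ^ 5a = 6c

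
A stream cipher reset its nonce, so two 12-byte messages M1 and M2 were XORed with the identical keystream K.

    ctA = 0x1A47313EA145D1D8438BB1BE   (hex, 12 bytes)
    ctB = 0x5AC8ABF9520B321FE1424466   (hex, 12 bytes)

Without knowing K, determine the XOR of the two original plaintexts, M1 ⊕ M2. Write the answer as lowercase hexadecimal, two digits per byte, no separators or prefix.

ctA ⊕ ctB = (M1 ⊕ K) ⊕ (M2 ⊕ K) = M1 ⊕ M2 — the shared key cancels under XOR.
00011010 XOR 01011010 = 01000000
01000111 XOR 11001000 = 10001111
00110001 XOR 10101011 = 10011010
00111110 XOR 11111001 = 11000111
10100001 XOR 01010010 = 11110011
01000101 XOR 00001011 = 01001110
11010001 XOR 00110010 = 11100011
11011000 XOR 00011111 = 11000111
01000011 XOR 11100001 = 10100010
10001011 XOR 01000010 = 11001001
10110001 XOR 01000100 = 11110101
10111110 XOR 01100110 = 11011000

408f9ac7f34ee3c7a2c9f5d8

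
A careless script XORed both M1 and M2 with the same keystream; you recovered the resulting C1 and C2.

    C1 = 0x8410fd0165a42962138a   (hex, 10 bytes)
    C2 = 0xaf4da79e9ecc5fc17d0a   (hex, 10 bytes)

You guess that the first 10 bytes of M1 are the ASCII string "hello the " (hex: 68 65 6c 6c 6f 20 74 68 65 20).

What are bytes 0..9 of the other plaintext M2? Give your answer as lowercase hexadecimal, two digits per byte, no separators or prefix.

433836f3944802cb0ba0

First, C1 ⊕ C2 = (M1 ⊕ K) ⊕ (M2 ⊕ K) = M1 ⊕ M2, so the key drops out. Then M2 = (M1 ⊕ M2) ⊕ M1 over the first 10 bytes.
byte 0: (84 ^ af) ^ 68 = 2b ^ 68 = 43
byte 1: (10 ^ 4d) ^ 65 = 5d ^ 65 = 38
byte 2: (fd ^ a7) ^ 6c = 5a ^ 6c = 36
byte 3: (01 ^ 9e) ^ 6c = 9f ^ 6c = f3
byte 4: (65 ^ 9e) ^ 6f = fb ^ 6f = 94
byte 5: (a4 ^ cc) ^ 20 = 68 ^ 20 = 48
byte 6: (29 ^ 5f) ^ 74 = 76 ^ 74 = 02
byte 7: (62 ^ c1) ^ 68 = a3 ^ 68 = cb
byte 8: (13 ^ 7d) ^ 65 = 6e ^ 65 = 0b
byte 9: (8a ^ 0a) ^ 20 = 80 ^ 20 = a0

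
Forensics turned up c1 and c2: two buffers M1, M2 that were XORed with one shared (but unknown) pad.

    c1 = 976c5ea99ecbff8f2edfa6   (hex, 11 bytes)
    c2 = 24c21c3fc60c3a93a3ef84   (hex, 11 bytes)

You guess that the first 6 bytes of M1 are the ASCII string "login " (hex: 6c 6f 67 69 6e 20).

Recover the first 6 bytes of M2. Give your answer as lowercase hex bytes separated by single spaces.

df c1 25 ff 36 e7

First, c1 ⊕ c2 = (M1 ⊕ K) ⊕ (M2 ⊕ K) = M1 ⊕ M2, so the key drops out. Then M2 = (M1 ⊕ M2) ⊕ M1 over the first 6 bytes.
byte 0: (97 XOR 24) XOR 6c = b3 XOR 6c = df
byte 1: (6c XOR c2) XOR 6f = ae XOR 6f = c1
byte 2: (5e XOR 1c) XOR 67 = 42 XOR 67 = 25
byte 3: (a9 XOR 3f) XOR 69 = 96 XOR 69 = ff
byte 4: (9e XOR c6) XOR 6e = 58 XOR 6e = 36
byte 5: (cb XOR 0c) XOR 20 = c7 XOR 20 = e7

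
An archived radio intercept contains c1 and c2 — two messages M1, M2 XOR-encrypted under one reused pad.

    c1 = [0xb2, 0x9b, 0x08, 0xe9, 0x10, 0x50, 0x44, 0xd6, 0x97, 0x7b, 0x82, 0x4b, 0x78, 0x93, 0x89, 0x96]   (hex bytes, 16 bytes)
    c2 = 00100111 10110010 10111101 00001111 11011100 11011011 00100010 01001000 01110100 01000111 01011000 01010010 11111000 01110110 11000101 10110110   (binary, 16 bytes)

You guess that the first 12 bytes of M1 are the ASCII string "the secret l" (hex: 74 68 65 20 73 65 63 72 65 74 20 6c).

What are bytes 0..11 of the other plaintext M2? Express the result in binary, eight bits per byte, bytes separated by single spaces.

First, c1 ⊕ c2 = (M1 ⊕ K) ⊕ (M2 ⊕ K) = M1 ⊕ M2, so the key drops out. Then M2 = (M1 ⊕ M2) ⊕ M1 over the first 12 bytes.
byte 0: (b2 ⊕ 27) ⊕ 74 = 95 ⊕ 74 = e1
byte 1: (9b ⊕ b2) ⊕ 68 = 29 ⊕ 68 = 41
byte 2: (08 ⊕ bd) ⊕ 65 = b5 ⊕ 65 = d0
byte 3: (e9 ⊕ 0f) ⊕ 20 = e6 ⊕ 20 = c6
byte 4: (10 ⊕ dc) ⊕ 73 = cc ⊕ 73 = bf
byte 5: (50 ⊕ db) ⊕ 65 = 8b ⊕ 65 = ee
byte 6: (44 ⊕ 22) ⊕ 63 = 66 ⊕ 63 = 05
byte 7: (d6 ⊕ 48) ⊕ 72 = 9e ⊕ 72 = ec
byte 8: (97 ⊕ 74) ⊕ 65 = e3 ⊕ 65 = 86
byte 9: (7b ⊕ 47) ⊕ 74 = 3c ⊕ 74 = 48
byte 10: (82 ⊕ 58) ⊕ 20 = da ⊕ 20 = fa
byte 11: (4b ⊕ 52) ⊕ 6c = 19 ⊕ 6c = 75

11100001 01000001 11010000 11000110 10111111 11101110 00000101 11101100 10000110 01001000 11111010 01110101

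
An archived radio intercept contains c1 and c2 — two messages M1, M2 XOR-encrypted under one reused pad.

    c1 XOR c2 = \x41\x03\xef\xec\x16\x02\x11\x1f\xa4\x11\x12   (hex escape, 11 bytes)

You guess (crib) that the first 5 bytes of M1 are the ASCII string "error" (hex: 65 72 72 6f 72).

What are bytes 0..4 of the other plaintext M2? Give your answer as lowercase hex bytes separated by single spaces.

Since c1 ⊕ c2 = M1 ⊕ M2, XORing with the guessed M1 bytes yields the corresponding M2 bytes: M2 = (c1 ⊕ c2) ⊕ M1.
01000001 XOR 01100101 = 00100100
00000011 XOR 01110010 = 01110001
11101111 XOR 01110010 = 10011101
11101100 XOR 01101111 = 10000011
00010110 XOR 01110010 = 01100100

24 71 9d 83 64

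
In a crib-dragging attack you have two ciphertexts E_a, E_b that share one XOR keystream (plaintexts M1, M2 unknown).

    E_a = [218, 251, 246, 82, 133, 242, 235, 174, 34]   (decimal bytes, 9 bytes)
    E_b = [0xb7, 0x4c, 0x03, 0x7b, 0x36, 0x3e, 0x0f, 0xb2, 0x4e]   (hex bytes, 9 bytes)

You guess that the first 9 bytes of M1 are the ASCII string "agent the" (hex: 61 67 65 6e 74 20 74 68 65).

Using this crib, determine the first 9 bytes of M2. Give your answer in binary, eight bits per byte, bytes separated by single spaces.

First, E_a ⊕ E_b = (M1 ⊕ K) ⊕ (M2 ⊕ K) = M1 ⊕ M2, so the key drops out. Then M2 = (M1 ⊕ M2) ⊕ M1 over the first 9 bytes.
byte 0: (da xor b7) xor 61 = 6d xor 61 = 0c
byte 1: (fb xor 4c) xor 67 = b7 xor 67 = d0
byte 2: (f6 xor 03) xor 65 = f5 xor 65 = 90
byte 3: (52 xor 7b) xor 6e = 29 xor 6e = 47
byte 4: (85 xor 36) xor 74 = b3 xor 74 = c7
byte 5: (f2 xor 3e) xor 20 = cc xor 20 = ec
byte 6: (eb xor 0f) xor 74 = e4 xor 74 = 90
byte 7: (ae xor b2) xor 68 = 1c xor 68 = 74
byte 8: (22 xor 4e) xor 65 = 6c xor 65 = 09

00001100 11010000 10010000 01000111 11000111 11101100 10010000 01110100 00001001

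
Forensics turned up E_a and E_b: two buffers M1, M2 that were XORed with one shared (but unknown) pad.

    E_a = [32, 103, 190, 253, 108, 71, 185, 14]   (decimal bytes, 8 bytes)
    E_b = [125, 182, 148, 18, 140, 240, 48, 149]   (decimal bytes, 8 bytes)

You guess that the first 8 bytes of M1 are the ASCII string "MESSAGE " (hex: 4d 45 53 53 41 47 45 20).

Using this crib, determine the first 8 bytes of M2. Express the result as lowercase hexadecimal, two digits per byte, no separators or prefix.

109479bca1f0ccbb

First, E_a ⊕ E_b = (M1 ⊕ K) ⊕ (M2 ⊕ K) = M1 ⊕ M2, so the key drops out. Then M2 = (M1 ⊕ M2) ⊕ M1 over the first 8 bytes.
byte 0: (20 ⊕ 7d) ⊕ 4d = 5d ⊕ 4d = 10
byte 1: (67 ⊕ b6) ⊕ 45 = d1 ⊕ 45 = 94
byte 2: (be ⊕ 94) ⊕ 53 = 2a ⊕ 53 = 79
byte 3: (fd ⊕ 12) ⊕ 53 = ef ⊕ 53 = bc
byte 4: (6c ⊕ 8c) ⊕ 41 = e0 ⊕ 41 = a1
byte 5: (47 ⊕ f0) ⊕ 47 = b7 ⊕ 47 = f0
byte 6: (b9 ⊕ 30) ⊕ 45 = 89 ⊕ 45 = cc
byte 7: (0e ⊕ 95) ⊕ 20 = 9b ⊕ 20 = bb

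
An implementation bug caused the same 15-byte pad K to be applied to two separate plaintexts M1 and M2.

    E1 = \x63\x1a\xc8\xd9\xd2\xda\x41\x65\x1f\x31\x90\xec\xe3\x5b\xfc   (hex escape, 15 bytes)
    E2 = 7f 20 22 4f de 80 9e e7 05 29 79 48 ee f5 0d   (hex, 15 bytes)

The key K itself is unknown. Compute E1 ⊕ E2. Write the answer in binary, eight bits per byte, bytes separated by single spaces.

E1 ⊕ E2 = (M1 ⊕ K) ⊕ (M2 ⊕ K) = M1 ⊕ M2 — the shared key cancels under XOR.
63 XOR 7f = 1c
1a XOR 20 = 3a
c8 XOR 22 = ea
d9 XOR 4f = 96
d2 XOR de = 0c
da XOR 80 = 5a
41 XOR 9e = df
65 XOR e7 = 82
1f XOR 05 = 1a
31 XOR 29 = 18
90 XOR 79 = e9
ec XOR 48 = a4
e3 XOR ee = 0d
5b XOR f5 = ae
fc XOR 0d = f1

00011100 00111010 11101010 10010110 00001100 01011010 11011111 10000010 00011010 00011000 11101001 10100100 00001101 10101110 11110001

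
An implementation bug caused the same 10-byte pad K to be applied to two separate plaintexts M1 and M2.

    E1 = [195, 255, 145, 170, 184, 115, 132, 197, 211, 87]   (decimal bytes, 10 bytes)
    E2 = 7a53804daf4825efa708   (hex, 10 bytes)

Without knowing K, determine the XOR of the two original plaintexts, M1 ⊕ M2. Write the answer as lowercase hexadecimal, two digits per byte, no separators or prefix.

E1 ⊕ E2 = (M1 ⊕ K) ⊕ (M2 ⊕ K) = M1 ⊕ M2 — the shared key cancels under XOR.
c3 ^ 7a = b9
ff ^ 53 = ac
91 ^ 80 = 11
aa ^ 4d = e7
b8 ^ af = 17
73 ^ 48 = 3b
84 ^ 25 = a1
c5 ^ ef = 2a
d3 ^ a7 = 74
57 ^ 08 = 5f

b9ac11e7173ba12a745f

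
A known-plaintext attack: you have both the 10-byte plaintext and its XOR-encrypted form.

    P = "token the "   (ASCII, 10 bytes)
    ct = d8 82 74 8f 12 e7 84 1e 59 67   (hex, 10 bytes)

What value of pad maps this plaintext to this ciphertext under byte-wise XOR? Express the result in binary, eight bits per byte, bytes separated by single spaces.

10101100 11101101 00011111 11101010 01111100 11000111 11110000 01110110 00111100 01000111

Since ct = P ⊕ pad, XORing both sides with P gives pad = P ⊕ ct.
01110100 XOR 11011000 = 10101100
01101111 XOR 10000010 = 11101101
01101011 XOR 01110100 = 00011111
01100101 XOR 10001111 = 11101010
01101110 XOR 00010010 = 01111100
00100000 XOR 11100111 = 11000111
01110100 XOR 10000100 = 11110000
01101000 XOR 00011110 = 01110110
01100101 XOR 01011001 = 00111100
00100000 XOR 01100111 = 01000111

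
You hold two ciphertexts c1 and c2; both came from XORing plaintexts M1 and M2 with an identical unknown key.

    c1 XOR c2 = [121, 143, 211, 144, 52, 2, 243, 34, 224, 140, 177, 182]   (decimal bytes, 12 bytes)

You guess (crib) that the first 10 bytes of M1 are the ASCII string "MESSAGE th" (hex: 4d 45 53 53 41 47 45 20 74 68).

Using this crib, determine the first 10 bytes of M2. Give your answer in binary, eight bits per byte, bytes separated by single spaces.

Since c1 ⊕ c2 = M1 ⊕ M2, XORing with the guessed M1 bytes yields the corresponding M2 bytes: M2 = (c1 ⊕ c2) ⊕ M1.
byte 0: 121 ⊕  77 =  52
byte 1: 143 ⊕  69 = 202
byte 2: 211 ⊕  83 = 128
byte 3: 144 ⊕  83 = 195
byte 4:  52 ⊕  65 = 117
byte 5:   2 ⊕  71 =  69
byte 6: 243 ⊕  69 = 182
byte 7:  34 ⊕  32 =   2
byte 8: 224 ⊕ 116 = 148
byte 9: 140 ⊕ 104 = 228

00110100 11001010 10000000 11000011 01110101 01000101 10110110 00000010 10010100 11100100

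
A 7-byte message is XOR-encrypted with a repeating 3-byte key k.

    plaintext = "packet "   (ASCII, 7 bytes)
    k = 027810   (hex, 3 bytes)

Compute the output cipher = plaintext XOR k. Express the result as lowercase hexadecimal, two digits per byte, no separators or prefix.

The 3-byte key repeats, so the effective keystream is 02 78 10 02 78 10 02.
byte 0: 01110000 xor 00000010 = 01110010
byte 1: 01100001 xor 01111000 = 00011001
byte 2: 01100011 xor 00010000 = 01110011
byte 3: 01101011 xor 00000010 = 01101001
byte 4: 01100101 xor 01111000 = 00011101
byte 5: 01110100 xor 00010000 = 01100100
byte 6: 00100000 xor 00000010 = 00100010

721973691d6422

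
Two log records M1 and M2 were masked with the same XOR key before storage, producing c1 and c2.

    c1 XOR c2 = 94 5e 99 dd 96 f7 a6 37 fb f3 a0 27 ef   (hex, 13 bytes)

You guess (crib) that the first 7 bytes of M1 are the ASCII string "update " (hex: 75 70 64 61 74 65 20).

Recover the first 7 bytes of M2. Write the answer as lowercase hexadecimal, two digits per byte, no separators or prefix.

Since c1 ⊕ c2 = M1 ⊕ M2, XORing with the guessed M1 bytes yields the corresponding M2 bytes: M2 = (c1 ⊕ c2) ⊕ M1.
10010100 ⊕ 01110101 = 11100001
01011110 ⊕ 01110000 = 00101110
10011001 ⊕ 01100100 = 11111101
11011101 ⊕ 01100001 = 10111100
10010110 ⊕ 01110100 = 11100010
11110111 ⊕ 01100101 = 10010010
10100110 ⊕ 00100000 = 10000110

e12efdbce29286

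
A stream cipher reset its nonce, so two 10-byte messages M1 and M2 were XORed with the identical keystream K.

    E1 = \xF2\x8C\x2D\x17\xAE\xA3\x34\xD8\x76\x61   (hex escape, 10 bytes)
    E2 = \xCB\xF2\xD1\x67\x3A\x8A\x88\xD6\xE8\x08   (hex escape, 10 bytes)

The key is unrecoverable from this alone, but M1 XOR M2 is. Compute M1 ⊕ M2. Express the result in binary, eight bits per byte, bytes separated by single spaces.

00111001 01111110 11111100 01110000 10010100 00101001 10111100 00001110 10011110 01101001

E1 ⊕ E2 = (M1 ⊕ K) ⊕ (M2 ⊕ K) = M1 ⊕ M2 — the shared key cancels under XOR.
byte 0: f2 xor cb = 39
byte 1: 8c xor f2 = 7e
byte 2: 2d xor d1 = fc
byte 3: 17 xor 67 = 70
byte 4: ae xor 3a = 94
byte 5: a3 xor 8a = 29
byte 6: 34 xor 88 = bc
byte 7: d8 xor d6 = 0e
byte 8: 76 xor e8 = 9e
byte 9: 61 xor 08 = 69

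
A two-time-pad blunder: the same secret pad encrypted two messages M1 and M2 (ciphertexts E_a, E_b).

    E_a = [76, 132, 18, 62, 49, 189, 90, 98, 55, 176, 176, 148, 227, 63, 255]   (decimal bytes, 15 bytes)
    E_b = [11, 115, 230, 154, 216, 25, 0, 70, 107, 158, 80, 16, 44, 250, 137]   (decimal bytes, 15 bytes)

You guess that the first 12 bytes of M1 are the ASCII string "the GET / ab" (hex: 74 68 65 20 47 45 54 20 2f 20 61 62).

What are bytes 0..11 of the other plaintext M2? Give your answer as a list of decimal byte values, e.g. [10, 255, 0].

First, E_a ⊕ E_b = (M1 ⊕ K) ⊕ (M2 ⊕ K) = M1 ⊕ M2, so the key drops out. Then M2 = (M1 ⊕ M2) ⊕ M1 over the first 12 bytes.
byte 0: (4c ^ 0b) ^ 74 = 47 ^ 74 = 33
byte 1: (84 ^ 73) ^ 68 = f7 ^ 68 = 9f
byte 2: (12 ^ e6) ^ 65 = f4 ^ 65 = 91
byte 3: (3e ^ 9a) ^ 20 = a4 ^ 20 = 84
byte 4: (31 ^ d8) ^ 47 = e9 ^ 47 = ae
byte 5: (bd ^ 19) ^ 45 = a4 ^ 45 = e1
byte 6: (5a ^ 00) ^ 54 = 5a ^ 54 = 0e
byte 7: (62 ^ 46) ^ 20 = 24 ^ 20 = 04
byte 8: (37 ^ 6b) ^ 2f = 5c ^ 2f = 73
byte 9: (b0 ^ 9e) ^ 20 = 2e ^ 20 = 0e
byte 10: (b0 ^ 50) ^ 61 = e0 ^ 61 = 81
byte 11: (94 ^ 10) ^ 62 = 84 ^ 62 = e6

[51, 159, 145, 132, 174, 225, 14, 4, 115, 14, 129, 230]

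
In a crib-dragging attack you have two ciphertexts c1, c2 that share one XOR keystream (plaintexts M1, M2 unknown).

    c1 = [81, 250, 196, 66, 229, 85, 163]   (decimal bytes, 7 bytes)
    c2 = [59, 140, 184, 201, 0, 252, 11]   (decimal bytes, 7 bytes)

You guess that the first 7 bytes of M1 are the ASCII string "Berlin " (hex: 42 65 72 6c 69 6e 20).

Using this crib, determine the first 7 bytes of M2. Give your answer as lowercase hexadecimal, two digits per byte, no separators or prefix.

28130ee78cc788

First, c1 ⊕ c2 = (M1 ⊕ K) ⊕ (M2 ⊕ K) = M1 ⊕ M2, so the key drops out. Then M2 = (M1 ⊕ M2) ⊕ M1 over the first 7 bytes.
byte 0: (51 ^ 3b) ^ 42 = 6a ^ 42 = 28
byte 1: (fa ^ 8c) ^ 65 = 76 ^ 65 = 13
byte 2: (c4 ^ b8) ^ 72 = 7c ^ 72 = 0e
byte 3: (42 ^ c9) ^ 6c = 8b ^ 6c = e7
byte 4: (e5 ^ 00) ^ 69 = e5 ^ 69 = 8c
byte 5: (55 ^ fc) ^ 6e = a9 ^ 6e = c7
byte 6: (a3 ^ 0b) ^ 20 = a8 ^ 20 = 88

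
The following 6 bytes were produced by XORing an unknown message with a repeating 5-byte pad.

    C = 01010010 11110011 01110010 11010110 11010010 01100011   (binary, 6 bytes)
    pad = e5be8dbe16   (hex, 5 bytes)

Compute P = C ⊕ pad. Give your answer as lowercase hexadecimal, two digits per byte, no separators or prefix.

The 5-byte key repeats, so the effective keystream is e5 be 8d be 16 e5.
byte 0: 52 xor e5 = b7
byte 1: f3 xor be = 4d
byte 2: 72 xor 8d = ff
byte 3: d6 xor be = 68
byte 4: d2 xor 16 = c4
byte 5: 63 xor e5 = 86

b74dff68c486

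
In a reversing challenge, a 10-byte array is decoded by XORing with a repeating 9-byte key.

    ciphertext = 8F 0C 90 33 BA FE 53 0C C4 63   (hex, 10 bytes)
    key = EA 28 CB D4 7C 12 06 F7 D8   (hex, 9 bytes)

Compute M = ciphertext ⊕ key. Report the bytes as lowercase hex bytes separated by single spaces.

65 24 5b e7 c6 ec 55 fb 1c 89

The 9-byte key repeats, so the effective keystream is ea 28 cb d4 7c 12 06 f7 d8 ea.
byte 0: 8f ^ ea = 65
byte 1: 0c ^ 28 = 24
byte 2: 90 ^ cb = 5b
byte 3: 33 ^ d4 = e7
byte 4: ba ^ 7c = c6
byte 5: fe ^ 12 = ec
byte 6: 53 ^ 06 = 55
byte 7: 0c ^ f7 = fb
byte 8: c4 ^ d8 = 1c
byte 9: 63 ^ ea = 89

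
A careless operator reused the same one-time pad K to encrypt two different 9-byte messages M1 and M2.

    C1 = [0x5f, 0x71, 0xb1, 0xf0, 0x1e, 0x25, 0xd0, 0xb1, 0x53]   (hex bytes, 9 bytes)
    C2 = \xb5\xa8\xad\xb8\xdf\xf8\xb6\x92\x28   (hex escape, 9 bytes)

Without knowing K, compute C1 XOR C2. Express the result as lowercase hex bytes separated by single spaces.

ea d9 1c 48 c1 dd 66 23 7b

C1 ⊕ C2 = (M1 ⊕ K) ⊕ (M2 ⊕ K) = M1 ⊕ M2 — the shared key cancels under XOR.
byte 0: 5f ⊕ b5 = ea
byte 1: 71 ⊕ a8 = d9
byte 2: b1 ⊕ ad = 1c
byte 3: f0 ⊕ b8 = 48
byte 4: 1e ⊕ df = c1
byte 5: 25 ⊕ f8 = dd
byte 6: d0 ⊕ b6 = 66
byte 7: b1 ⊕ 92 = 23
byte 8: 53 ⊕ 28 = 7b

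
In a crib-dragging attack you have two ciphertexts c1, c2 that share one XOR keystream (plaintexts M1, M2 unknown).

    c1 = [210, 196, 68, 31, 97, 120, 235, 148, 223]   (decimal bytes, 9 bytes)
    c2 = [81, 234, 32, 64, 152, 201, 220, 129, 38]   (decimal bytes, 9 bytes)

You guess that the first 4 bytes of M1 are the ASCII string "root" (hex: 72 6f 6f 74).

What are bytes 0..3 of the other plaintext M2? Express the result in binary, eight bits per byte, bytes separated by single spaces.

First, c1 ⊕ c2 = (M1 ⊕ K) ⊕ (M2 ⊕ K) = M1 ⊕ M2, so the key drops out. Then M2 = (M1 ⊕ M2) ⊕ M1 over the first 4 bytes.
byte 0: (d2 xor 51) xor 72 = 83 xor 72 = f1
byte 1: (c4 xor ea) xor 6f = 2e xor 6f = 41
byte 2: (44 xor 20) xor 6f = 64 xor 6f = 0b
byte 3: (1f xor 40) xor 74 = 5f xor 74 = 2b

11110001 01000001 00001011 00101011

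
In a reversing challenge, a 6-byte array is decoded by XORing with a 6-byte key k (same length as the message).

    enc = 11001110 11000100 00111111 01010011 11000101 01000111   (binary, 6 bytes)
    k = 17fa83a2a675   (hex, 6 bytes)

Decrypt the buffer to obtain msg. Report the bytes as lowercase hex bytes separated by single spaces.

ce ^ 17 = d9
c4 ^ fa = 3e
3f ^ 83 = bc
53 ^ a2 = f1
c5 ^ a6 = 63
47 ^ 75 = 32

d9 3e bc f1 63 32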